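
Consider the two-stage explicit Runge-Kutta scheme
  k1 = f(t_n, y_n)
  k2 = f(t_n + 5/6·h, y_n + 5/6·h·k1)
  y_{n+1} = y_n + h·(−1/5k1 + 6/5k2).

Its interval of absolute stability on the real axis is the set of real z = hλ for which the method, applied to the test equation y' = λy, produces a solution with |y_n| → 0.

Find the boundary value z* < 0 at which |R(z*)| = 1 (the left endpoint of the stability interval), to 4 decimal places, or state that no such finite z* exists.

left endpoint -1.0000.

With y'=λy (z=hλ):
  k1=λy_n ⇒ h·k1=z·y_n;  k2=λ(1+5/6z)y_n ⇒ h·k2=z(1+5/6z)y_n
  y_{n+1}/y_n = 1 − 1/5z + 6/5z(1+5/6z) = 1 + z + z²
  ⇒ R(z) = 1 + z + z².

Boundary: |R(x)|=1, x<0.
x=-1.73: |R|=2.2629
R=1: x+1x²=0 ⇒ x=−1=-1.0000; min R=1−1/(4·1)=0.7500>−1
Confirm numerically:
  x=-0.735: |R|=0.80522 <1
  x=-0.701: |R|=0.79040 <1
  x=-0.654: |R|=0.77372 <1
  x=-0.513: |R|=0.75017 <1
  x=-1.578: |R|=1.91208 >1
  x=-1.236: |R|=1.29170 >1
Interval (-1.0000, 0).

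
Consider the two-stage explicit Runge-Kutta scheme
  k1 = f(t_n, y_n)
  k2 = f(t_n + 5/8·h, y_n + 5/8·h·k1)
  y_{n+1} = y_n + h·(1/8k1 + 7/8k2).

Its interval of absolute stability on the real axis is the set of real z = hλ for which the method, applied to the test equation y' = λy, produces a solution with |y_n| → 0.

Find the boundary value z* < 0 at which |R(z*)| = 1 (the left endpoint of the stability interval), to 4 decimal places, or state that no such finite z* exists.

Set f=λy, z=hλ:
  k1=λy_n ⇒ h·k1=z·y_n;  k2=λ(1+5/8z)y_n ⇒ h·k2=z(1+5/8z)y_n
  y_{n+1}/y_n = 1 + 1/8z + 7/8z(1+5/8z) = 1 + z + 35/64z²
  R(z) = 1 + z + 35/64z².

Boundary: |R(x)|=1, x<0.
x=-0.31: |R|=0.7426
R=1: x+35/64x²=0 ⇒ x=−64/35=-1.8286; min R=1−1/(4·35/64)=0.5429>−1
Confirm numerically:
  x=-1.806: |R|=0.97771 <1
  x=-1.356: |R|=0.64956 <1
  x=-1.267: |R|=0.61089 <1
  x=-0.796: |R|=0.55051 <1
  x=-2.421: |R|=1.78437 >1
  x=-2.094: |R|=1.30396 >1
Interval (-1.8286, 0).

left endpoint -1.8286.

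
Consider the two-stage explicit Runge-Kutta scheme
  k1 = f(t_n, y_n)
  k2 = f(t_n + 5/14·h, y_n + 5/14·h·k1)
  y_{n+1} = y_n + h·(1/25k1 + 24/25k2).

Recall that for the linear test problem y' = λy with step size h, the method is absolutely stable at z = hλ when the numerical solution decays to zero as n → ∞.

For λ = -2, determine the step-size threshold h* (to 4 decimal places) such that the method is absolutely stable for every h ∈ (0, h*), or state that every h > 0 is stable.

Test eqn y'=λy, z=hλ:
  k1=λy_n ⇒ h·k1=z·y_n;  k2=λ(1+5/14z)y_n ⇒ h·k2=z(1+5/14z)y_n
  y_{n+1}/y_n = 1 + 1/25z + 24/25z(1+5/14z) = 1 + z + 12/35z²
  Hence R(z) = 1 + z + 12/35z².

Boundary: |R(x)|=1, x<0.
x=-0.47: |R|=0.6057
R=1: x+12/35x²=0 ⇒ x=−35/12=-2.9167; min R=1−1/(4·12/35)=0.2708>−1
Confirm numerically:
  x=-2.457: |R|=0.61278 <1
  x=-1.899: |R|=0.33741 <1
  x=-1.728: |R|=0.29577 <1
  x=-1.510: |R|=0.27175 <1
  x=-3.314: |R|=1.45146 >1
  x=-3.312: |R|=1.44892 >1
  x=-3.007: |R|=1.09313 >1
Interval (-2.9167, 0).

(-2.9167,0); λ=-2 ⇒ h* = (35/12)/2 = 1.4583.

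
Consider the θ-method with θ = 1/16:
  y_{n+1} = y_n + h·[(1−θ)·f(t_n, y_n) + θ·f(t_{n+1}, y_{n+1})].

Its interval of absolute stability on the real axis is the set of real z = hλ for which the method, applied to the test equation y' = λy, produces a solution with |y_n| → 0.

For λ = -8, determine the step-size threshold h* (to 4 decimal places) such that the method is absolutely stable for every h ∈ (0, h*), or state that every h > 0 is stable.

(-2.2857,0); λ=-8 ⇒ h* = (16/7)/8 = 0.2857.

On y'=λy, z=hλ:
  y_{n+1} = y_n + z·[15/16·y_n + 1/16·y_{n+1}] ⇒ (1 − 1/16z)y_{n+1} = (1 + 15/16z)y_n
  so R(z) = (1 + 15/16z)/(1 − 1/16z).

Solve |R(x)|<1 on ℝ⁻.
x=-1.68: |R|=0.5204
R=−1: 1+15/16x = −1+1/16x ⇒ -7/8x=2 ⇒ x=2/(-7/8)=-2.2857
Confirm numerically:
  x=-2.213: |R|=0.94411 <1
  x=-1.646: |R|=0.49246 <1
  x=-1.111: |R|=0.03886 <1
  x=-0.971: |R|=0.08456 <1
  x=-2.814: |R|=1.39311 >1
  x=-2.680: |R|=1.29550 >1
So |R|<1 on (-2.2857, 0).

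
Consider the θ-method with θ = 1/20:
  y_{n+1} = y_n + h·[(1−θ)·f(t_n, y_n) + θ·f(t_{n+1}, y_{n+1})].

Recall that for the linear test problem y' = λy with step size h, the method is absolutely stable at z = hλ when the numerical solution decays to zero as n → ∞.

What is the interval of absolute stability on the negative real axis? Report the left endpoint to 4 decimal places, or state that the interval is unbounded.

z∈(-2.2222,0).

With y'=λy (z=hλ):
  y_{n+1} = y_n + z·[19/20·y_n + 1/20·y_{n+1}] ⇒ (1 − 1/20z)y_{n+1} = (1 + 19/20z)y_n
  so R(z) = (1 + 19/20z)/(1 − 1/20z).

Solve |R(x)|<1 on ℝ⁻.
x=-0.63: |R|=0.3892
R=−1: 1+19/20x = −1+1/20x ⇒ -9/10x=2 ⇒ x=2/(-9/10)=-2.2222
Confirm numerically:
  x=-1.715: |R|=0.57955 <1
  x=-1.527: |R|=0.41868 <1
  x=-1.371: |R|=0.28305 <1
  x=-0.989: |R|=0.05760 <1
  x=-2.608: |R|=1.30715 >1
  x=-2.403: |R|=1.14525 >1
Interval (-2.2222, 0).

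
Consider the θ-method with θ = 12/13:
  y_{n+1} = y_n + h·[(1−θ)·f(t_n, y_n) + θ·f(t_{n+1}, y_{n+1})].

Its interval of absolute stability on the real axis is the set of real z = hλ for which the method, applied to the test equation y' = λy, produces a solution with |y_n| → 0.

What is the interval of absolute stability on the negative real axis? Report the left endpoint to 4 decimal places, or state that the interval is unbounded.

unbounded; (−∞, 0).

On y'=λy, z=hλ:
  y_{n+1} = y_n + z·[1/13·y_n + 12/13·y_{n+1}] ⇒ (1 − 12/13z)y_{n+1} = (1 + 1/13z)y_n
  R(z) = (1 + 1/13z)/(1 − 12/13z).

Find x<0 with |R(x)|<1.
x=-0.72: |R|=0.5675
x=-2: |R|=0.2973
x=-10: |R|=0.0226
x=-100: |R|=0.0717
θ=12/13≥1/2 ⇒ |1+1/13x|<|1−12/13x| ∀x<0 ⇒ stable on all of ℝ⁻.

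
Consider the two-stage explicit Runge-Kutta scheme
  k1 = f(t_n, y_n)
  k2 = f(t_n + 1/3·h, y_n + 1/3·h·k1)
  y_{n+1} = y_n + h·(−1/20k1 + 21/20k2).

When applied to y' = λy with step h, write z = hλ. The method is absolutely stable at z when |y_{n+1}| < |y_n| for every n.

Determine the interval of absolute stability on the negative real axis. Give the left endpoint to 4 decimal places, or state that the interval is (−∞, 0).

Set f=λy, z=hλ:
  k1=λy_n ⇒ h·k1=z·y_n;  k2=λ(1+1/3z)y_n ⇒ h·k2=z(1+1/3z)y_n
  y_{n+1}/y_n = 1 − 1/20z + 21/20z(1+1/3z) = 1 + z + 7/20z²
  ⇒ R(z) = 1 + z + 7/20z².

Solve |R(x)|<1 on ℝ⁻.
x=-1.72: |R|=0.3154
R=1: x+7/20x²=0 ⇒ x=−20/7=-2.8571; min R=1−1/(4·7/20)=0.2857>−1
Confirm numerically:
  x=-2.303: |R|=0.55333 <1
  x=-1.870: |R|=0.35391 <1
  x=-1.493: |R|=0.28717 <1
  x=-1.352: |R|=0.28777 <1
  x=-3.392: |R|=1.63498 >1
  x=-3.293: |R|=1.50235 >1
  x=-3.112: |R|=1.27759 >1
Stable set (-2.8571, 0).

z∈(-2.8571,0).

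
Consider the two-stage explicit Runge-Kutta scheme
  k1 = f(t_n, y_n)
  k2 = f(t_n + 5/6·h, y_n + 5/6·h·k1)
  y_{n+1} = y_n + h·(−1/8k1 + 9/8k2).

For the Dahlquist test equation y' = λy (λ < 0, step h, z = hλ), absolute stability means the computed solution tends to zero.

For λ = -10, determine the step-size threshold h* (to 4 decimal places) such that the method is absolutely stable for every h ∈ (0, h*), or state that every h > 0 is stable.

Test eqn y'=λy, z=hλ:
  k1=λy_n ⇒ h·k1=z·y_n;  k2=λ(1+5/6z)y_n ⇒ h·k2=z(1+5/6z)y_n
  y_{n+1}/y_n = 1 − 1/8z + 9/8z(1+5/6z) = 1 + z + 15/16z²
  R(z) = 1 + z + 15/16z².

Boundary: |R(x)|=1, x<0.
x=-0.57: |R|=0.7346
R=1: x+15/16x²=0 ⇒ x=−16/15=-1.0667; min R=1−1/(4·15/16)=0.7333>−1
Confirm numerically:
  x=-0.853: |R|=0.82913 <1
  x=-0.655: |R|=0.74721 <1
  x=-0.594: |R|=0.73678 <1
  x=-1.278: |R|=1.25320 >1
  x=-1.264: |R|=1.23384 >1
So |R|<1 on (-1.0667, 0).

(-1.0667,0); λ=-10 ⇒ h* = (16/15)/10 = 0.1067.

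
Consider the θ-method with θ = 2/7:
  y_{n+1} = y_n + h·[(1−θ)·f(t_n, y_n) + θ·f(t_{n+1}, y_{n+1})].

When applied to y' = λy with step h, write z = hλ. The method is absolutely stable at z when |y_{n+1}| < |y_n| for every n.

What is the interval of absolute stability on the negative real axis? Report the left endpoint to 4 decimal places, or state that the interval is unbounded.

(-4.6667, 0).

On y'=λy, z=hλ:
  y_{n+1} = y_n + z·[5/7·y_n + 2/7·y_{n+1}] ⇒ (1 − 2/7z)y_{n+1} = (1 + 5/7z)y_n
  so R(z) = (1 + 5/7z)/(1 − 2/7z).

Boundary: |R(x)|=1, x<0.
x=-0.91: |R|=0.2778
R=−1: 1+5/7x = −1+2/7x ⇒ -3/7x=2 ⇒ x=2/(-3/7)=-4.6667
Confirm numerically:
  x=-3.450: |R|=0.73741 <1
  x=-3.299: |R|=0.69826 <1
  x=-3.084: |R|=0.63943 <1
  x=-2.695: |R|=0.52260 <1
  x=-5.217: |R|=1.09470 >1
  x=-5.093: |R|=1.07442 >1
Interval (-4.6667, 0).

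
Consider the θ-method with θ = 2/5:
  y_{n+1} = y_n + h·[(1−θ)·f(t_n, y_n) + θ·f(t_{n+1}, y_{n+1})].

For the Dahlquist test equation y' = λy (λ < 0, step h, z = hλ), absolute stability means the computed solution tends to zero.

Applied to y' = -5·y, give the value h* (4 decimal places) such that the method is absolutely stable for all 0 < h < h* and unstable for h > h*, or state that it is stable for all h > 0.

With y'=λy (z=hλ):
  y_{n+1} = y_n + z·[3/5·y_n + 2/5·y_{n+1}] ⇒ (1 − 2/5z)y_{n+1} = (1 + 3/5z)y_n
  ⇒ R(z) = (1 + 3/5z)/(1 − 2/5z).

Solve |R(x)|<1 on ℝ⁻.
x=-0.75: |R|=0.4231
R=−1: 1+3/5x = −1+2/5x ⇒ -1/5x=2 ⇒ x=2/(-1/5)=-10.0000
Confirm numerically:
  x=-9.458: |R|=0.97734 <1
  x=-8.285: |R|=0.92049 <1
  x=-5.170: |R|=0.68514 <1
  x=-5.049: |R|=0.67208 <1
  x=-10.477: |R|=1.01838 >1
  x=-10.284: |R|=1.01111 >1
  x=-10.252: |R|=1.00988 >1
So |R|<1 on (-10.0000, 0).

(-10.0000,0); λ=-5 ⇒ h* = (10)/5 = 2.0000.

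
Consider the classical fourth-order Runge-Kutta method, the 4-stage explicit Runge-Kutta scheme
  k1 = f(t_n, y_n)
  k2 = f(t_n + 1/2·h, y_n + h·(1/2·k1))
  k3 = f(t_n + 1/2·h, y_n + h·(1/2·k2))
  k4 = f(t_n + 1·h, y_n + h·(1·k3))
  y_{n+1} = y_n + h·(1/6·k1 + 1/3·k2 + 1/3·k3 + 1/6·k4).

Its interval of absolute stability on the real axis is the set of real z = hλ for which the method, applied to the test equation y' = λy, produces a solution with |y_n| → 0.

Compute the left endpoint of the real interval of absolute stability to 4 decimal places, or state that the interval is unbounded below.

On y'=λy, z=hλ:
  order 4, 4-stage ⇒ R(z)=1+z+z^2/2+z^3/6+z^4/24
  (e.g. R(-1.56)=0.27083, |R|=0.27083)

Need |R(x)|<1, x<0.
x=-1.56: |R|=0.2708
|R(-2.06)|=0.3552 |R(-1.45)|=0.2773 |R(-1.05)|=0.3590
Bisect:
  x_lo=-3.6507 |R|=3.3049  x_hi=-0.3193 |R|=0.7267
  mid=-1.98499 |R|=0.32844 →hi
  mid=-2.81783 |R|=1.05018 →lo
  mid=-2.40141 |R|=0.55957 →hi
  mid=-2.60962 |R|=0.76588 →hi
  mid=-2.71373 |R|=0.89736 →hi
  mid=-2.76578 |R|=0.97098 →hi
  mid=-2.79181 |R|=1.00987 →lo
  ...
  [-2.78530,-2.78510] ⇒ x*=-2.7853
So |R|<1 on (-2.7853, 0).

z* = -2.7853.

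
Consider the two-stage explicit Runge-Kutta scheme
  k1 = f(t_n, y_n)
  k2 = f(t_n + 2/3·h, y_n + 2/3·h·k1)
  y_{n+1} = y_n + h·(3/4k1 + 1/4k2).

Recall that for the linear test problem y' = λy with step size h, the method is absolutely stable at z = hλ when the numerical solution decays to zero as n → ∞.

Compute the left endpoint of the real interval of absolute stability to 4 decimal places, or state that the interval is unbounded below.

Test eqn y'=λy, z=hλ:
  k1=λy_n ⇒ h·k1=z·y_n;  k2=λ(1+2/3z)y_n ⇒ h·k2=z(1+2/3z)y_n
  y_{n+1}/y_n = 1 + 3/4z + 1/4z(1+2/3z) = 1 + z + 1/6z²
  R(z) = 1 + z + 1/6z².

Solve |R(x)|<1 on ℝ⁻.
x=-0.38: |R|=0.6441
R=1: x+1/6x²=0 ⇒ x=−6=-6.0000; min R=1−1/(4·1/6)=-0.5000>−1
Confirm numerically:
  x=-4.405: |R|=0.17100 <1
  x=-3.898: |R|=0.36560 <1
  x=-2.914: |R|=0.49877 <1
  x=-2.485: |R|=0.45580 <1
  x=-6.576: |R|=1.63130 >1
  x=-6.406: |R|=1.43347 >1
  x=-6.215: |R|=1.22270 >1
Interval (-6.0000, 0).

z* = -6.0000.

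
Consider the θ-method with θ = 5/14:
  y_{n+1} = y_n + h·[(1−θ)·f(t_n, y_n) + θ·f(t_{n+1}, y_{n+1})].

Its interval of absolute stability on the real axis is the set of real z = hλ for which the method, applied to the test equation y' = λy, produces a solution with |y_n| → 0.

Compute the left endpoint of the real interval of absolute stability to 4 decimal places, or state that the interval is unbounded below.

Test eqn y'=λy, z=hλ:
  y_{n+1} = y_n + z·[9/14·y_n + 5/14·y_{n+1}] ⇒ (1 − 5/14z)y_{n+1} = (1 + 9/14z)y_n
  R(z) = (1 + 9/14z)/(1 − 5/14z).

Boundary: |R(x)|=1, x<0.
x=-1.01: |R|=0.2577
R=−1: 1+9/14x = −1+5/14x ⇒ -2/7x=2 ⇒ x=2/(-2/7)=-7.0000
Confirm numerically:
  x=-6.175: |R|=0.92646 <1
  x=-5.997: |R|=0.90879 <1
  x=-4.723: |R|=0.75786 <1
  x=-3.825: |R|=0.61660 <1
  x=-7.596: |R|=1.04586 >1
  x=-7.497: |R|=1.03861 >1
  x=-7.407: |R|=1.03190 >1
Interval (-7.0000, 0).

z* = -7.0000.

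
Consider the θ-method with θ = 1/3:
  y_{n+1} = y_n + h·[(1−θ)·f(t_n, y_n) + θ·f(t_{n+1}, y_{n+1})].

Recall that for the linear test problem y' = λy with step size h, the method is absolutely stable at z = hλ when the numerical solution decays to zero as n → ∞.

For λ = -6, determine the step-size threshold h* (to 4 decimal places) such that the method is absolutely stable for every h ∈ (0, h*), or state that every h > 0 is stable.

(-6.0000,0); λ=-6 ⇒ h* = (6)/6 = 1.0000.

On y'=λy, z=hλ:
  y_{n+1} = y_n + z·[2/3·y_n + 1/3·y_{n+1}] ⇒ (1 − 1/3z)y_{n+1} = (1 + 2/3z)y_n
  so R(z) = (1 + 2/3z)/(1 − 1/3z).

Need |R(x)|<1, x<0.
x=-0.44: |R|=0.6163
R=−1: 1+2/3x = −1+1/3x ⇒ -1/3x=2 ⇒ x=2/(-1/3)=-6.0000
Confirm numerically:
  x=-5.113: |R|=0.89067 <1
  x=-5.098: |R|=0.88861 <1
  x=-3.247: |R|=0.55931 <1
  x=-2.824: |R|=0.45467 <1
  x=-6.410: |R|=1.04357 >1
  x=-6.082: |R|=1.00903 >1
Interval (-6.0000, 0).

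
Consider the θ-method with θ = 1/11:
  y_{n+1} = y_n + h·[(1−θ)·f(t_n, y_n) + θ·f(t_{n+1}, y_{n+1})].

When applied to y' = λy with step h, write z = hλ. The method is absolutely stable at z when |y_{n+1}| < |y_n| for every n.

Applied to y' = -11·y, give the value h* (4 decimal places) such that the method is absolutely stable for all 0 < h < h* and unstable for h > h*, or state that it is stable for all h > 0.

Test eqn y'=λy, z=hλ:
  y_{n+1} = y_n + z·[10/11·y_n + 1/11·y_{n+1}] ⇒ (1 − 1/11z)y_{n+1} = (1 + 10/11z)y_n
  Hence R(z) = (1 + 10/11z)/(1 − 1/11z).

Find x<0 with |R(x)|<1.
x=-1.68: |R|=0.4574
R=−1: 1+10/11x = −1+1/11x ⇒ -9/11x=2 ⇒ x=2/(-9/11)=-2.4444
Confirm numerically:
  x=-2.105: |R|=0.76688 <1
  x=-2.022: |R|=0.70803 <1
  x=-1.320: |R|=0.17857 <1
  x=-1.273: |R|=0.14096 <1
  x=-3.004: |R|=1.35961 >1
  x=-2.924: |R|=1.30997 >1
  x=-2.527: |R|=1.05493 >1
Stable set (-2.4444, 0).

(-2.4444,0); λ=-11 ⇒ h* = (22/9)/11 = 0.2222.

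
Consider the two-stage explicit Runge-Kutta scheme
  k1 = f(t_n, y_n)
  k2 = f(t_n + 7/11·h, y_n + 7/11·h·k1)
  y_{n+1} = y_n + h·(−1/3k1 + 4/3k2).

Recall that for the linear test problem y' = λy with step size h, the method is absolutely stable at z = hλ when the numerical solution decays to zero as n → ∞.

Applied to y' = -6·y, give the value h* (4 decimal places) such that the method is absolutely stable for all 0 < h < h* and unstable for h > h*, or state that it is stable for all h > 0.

(-1.1786,0); λ=-6 ⇒ h* = (33/28)/6 = 0.1964.

Test eqn y'=λy, z=hλ:
  k1=λy_n ⇒ h·k1=z·y_n;  k2=λ(1+7/11z)y_n ⇒ h·k2=z(1+7/11z)y_n
  y_{n+1}/y_n = 1 − 1/3z + 4/3z(1+7/11z) = 1 + z + 28/33z²
  Hence R(z) = 1 + z + 28/33z².

Boundary: |R(x)|=1, x<0.
x=-0.84: |R|=0.7587
R=1: x+28/33x²=0 ⇒ x=−33/28=-1.1786; min R=1−1/(4·28/33)=0.7054>−1
Confirm numerically:
  x=-1.114: |R|=0.93897 <1
  x=-1.089: |R|=0.91724 <1
  x=-0.799: |R|=0.74267 <1
  x=-1.538: |R|=1.46904 >1
  x=-1.537: |R|=1.46743 >1
  x=-1.294: |R|=1.12673 >1
Interval (-1.1786, 0).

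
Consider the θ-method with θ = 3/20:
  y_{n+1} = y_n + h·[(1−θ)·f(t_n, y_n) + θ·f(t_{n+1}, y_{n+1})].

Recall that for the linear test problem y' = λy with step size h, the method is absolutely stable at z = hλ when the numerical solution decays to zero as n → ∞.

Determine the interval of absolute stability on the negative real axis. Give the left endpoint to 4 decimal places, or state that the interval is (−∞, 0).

z∈(-2.8571,0).

With y'=λy (z=hλ):
  y_{n+1} = y_n + z·[17/20·y_n + 3/20·y_{n+1}] ⇒ (1 − 3/20z)y_{n+1} = (1 + 17/20z)y_n
  Hence R(z) = (1 + 17/20z)/(1 − 3/20z).

Boundary: |R(x)|=1, x<0.
x=-0.33: |R|=0.6856
R=−1: 1+17/20x = −1+3/20x ⇒ -7/10x=2 ⇒ x=2/(-7/10)=-2.8571
Confirm numerically:
  x=-2.728: |R|=0.93585 <1
  x=-2.416: |R|=0.77334 <1
  x=-1.848: |R|=0.44692 <1
  x=-1.302: |R|=0.08927 <1
  x=-3.446: |R|=1.27174 >1
  x=-3.099: |R|=1.11557 >1
  x=-2.898: |R|=1.01993 >1
Stable set (-2.8571, 0).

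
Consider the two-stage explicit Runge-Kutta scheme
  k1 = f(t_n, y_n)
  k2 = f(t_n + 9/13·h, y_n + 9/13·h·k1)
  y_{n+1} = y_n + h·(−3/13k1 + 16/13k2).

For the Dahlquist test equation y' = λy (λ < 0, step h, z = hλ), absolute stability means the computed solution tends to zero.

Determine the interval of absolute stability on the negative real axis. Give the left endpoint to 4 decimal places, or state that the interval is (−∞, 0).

On y'=λy, z=hλ:
  k1=λy_n ⇒ h·k1=z·y_n;  k2=λ(1+9/13z)y_n ⇒ h·k2=z(1+9/13z)y_n
  y_{n+1}/y_n = 1 − 3/13z + 16/13z(1+9/13z) = 1 + z + 144/169z²
  R(z) = 1 + z + 144/169z².

Boundary: |R(x)|=1, x<0.
x=-0.89: |R|=0.7849
R=1: x+144/169x²=0 ⇒ x=−169/144=-1.1736; min R=1−1/(4·144/169)=0.7066>−1
Confirm numerically:
  x=-1.024: |R|=0.86946 <1
  x=-0.525: |R|=0.70985 <1
  x=-0.505: |R|=0.71230 <1
  x=-1.700: |R|=1.76249 >1
  x=-1.502: |R|=1.42028 >1
  x=-1.405: |R|=1.27701 >1
Stable set (-1.1736, 0).

(-1.1736, 0).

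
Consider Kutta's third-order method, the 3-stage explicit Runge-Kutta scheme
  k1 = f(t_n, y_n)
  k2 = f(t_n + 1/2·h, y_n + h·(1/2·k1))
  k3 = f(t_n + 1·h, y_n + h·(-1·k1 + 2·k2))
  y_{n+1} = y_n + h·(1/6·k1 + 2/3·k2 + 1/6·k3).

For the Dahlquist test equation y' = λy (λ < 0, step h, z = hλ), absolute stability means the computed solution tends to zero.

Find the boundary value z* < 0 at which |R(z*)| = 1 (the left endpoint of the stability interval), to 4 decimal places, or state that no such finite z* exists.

z* = -2.5127.

With y'=λy (z=hλ):
  order 3, 3-stage ⇒ R(z)=1+z+z^2/2+z^3/6
  (e.g. R(-0.33)=0.71846, |R|=0.71846)

Need |R(x)|<1, x<0.
x=-0.33: |R|=0.7185
|R(-2.39)|=0.8093 |R(-1.44)|=0.0991 |R(-1.1)|=0.2832
Bisect:
  x_lo=-2.8484 |R|=1.6433  x_hi=-0.2512 |R|=0.7777
  mid=-1.54978 |R|=0.03074 →hi
  mid=-2.19908 |R|=0.55354 →hi
  mid=-2.52372 |R|=1.01814 →lo
  mid=-2.36140 |R|=0.76790 →hi
  mid=-2.44256 |R|=0.88827 →hi
  mid=-2.48314 |R|=0.95198 →hi
  mid=-2.50343 |R|=0.98475 →hi
  mid=-2.51358 |R|=1.00137 →lo
  mid=-2.50850 |R|=0.99304 →hi
  ...
  [-2.51278,-2.51262] ⇒ x*=-2.5127
Interval (-2.5127, 0).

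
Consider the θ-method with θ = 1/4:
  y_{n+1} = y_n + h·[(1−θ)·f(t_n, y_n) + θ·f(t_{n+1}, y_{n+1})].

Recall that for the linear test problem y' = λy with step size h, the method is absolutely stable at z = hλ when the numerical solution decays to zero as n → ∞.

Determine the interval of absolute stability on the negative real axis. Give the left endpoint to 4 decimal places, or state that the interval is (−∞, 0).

Set f=λy, z=hλ:
  y_{n+1} = y_n + z·[3/4·y_n + 1/4·y_{n+1}] ⇒ (1 − 1/4z)y_{n+1} = (1 + 3/4z)y_n
  R(z) = (1 + 3/4z)/(1 − 1/4z).

Need |R(x)|<1, x<0.
x=-0.69: |R|=0.4115
R=−1: 1+3/4x = −1+1/4x ⇒ -1/2x=2 ⇒ x=2/(-1/2)=-4.0000
Confirm numerically:
  x=-2.576: |R|=0.56691 <1
  x=-2.500: |R|=0.53846 <1
  x=-2.099: |R|=0.37662 <1
  x=-1.834: |R|=0.25746 <1
  x=-4.553: |R|=1.12931 >1
  x=-4.338: |R|=1.08107 >1
  x=-4.253: |R|=1.06131 >1
Interval (-4.0000, 0).

z∈(-4.0000,0).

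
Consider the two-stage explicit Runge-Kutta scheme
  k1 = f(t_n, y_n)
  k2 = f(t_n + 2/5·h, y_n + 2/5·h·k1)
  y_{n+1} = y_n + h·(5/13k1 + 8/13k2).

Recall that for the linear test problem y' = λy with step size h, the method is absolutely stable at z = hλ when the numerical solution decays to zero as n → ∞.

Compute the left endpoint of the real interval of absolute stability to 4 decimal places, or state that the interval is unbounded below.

Set f=λy, z=hλ:
  k1=λy_n ⇒ h·k1=z·y_n;  k2=λ(1+2/5z)y_n ⇒ h·k2=z(1+2/5z)y_n
  y_{n+1}/y_n = 1 + 5/13z + 8/13z(1+2/5z) = 1 + z + 16/65z²
  so R(z) = 1 + z + 16/65z².

Need |R(x)|<1, x<0.
x=-0.72: |R|=0.4076
R=1: x+16/65x²=0 ⇒ x=−65/16=-4.0625; min R=1−1/(4·16/65)=-0.0156>−1
Confirm numerically:
  x=-3.663: |R|=0.63979 <1
  x=-3.281: |R|=0.36884 <1
  x=-2.945: |R|=0.18990 <1
  x=-2.917: |R|=0.17750 <1
  x=-4.378: |R|=1.34000 >1
  x=-4.203: |R|=1.14536 >1
Interval (-4.0625, 0).

left endpoint -4.0625.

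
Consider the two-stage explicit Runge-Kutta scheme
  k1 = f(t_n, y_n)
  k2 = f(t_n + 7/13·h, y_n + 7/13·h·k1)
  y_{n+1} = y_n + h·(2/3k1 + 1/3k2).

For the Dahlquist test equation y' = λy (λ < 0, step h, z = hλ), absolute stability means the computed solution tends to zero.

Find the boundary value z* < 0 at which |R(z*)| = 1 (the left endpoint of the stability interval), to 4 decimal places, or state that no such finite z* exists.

Test eqn y'=λy, z=hλ:
  k1=λy_n ⇒ h·k1=z·y_n;  k2=λ(1+7/13z)y_n ⇒ h·k2=z(1+7/13z)y_n
  y_{n+1}/y_n = 1 + 2/3z + 1/3z(1+7/13z) = 1 + z + 7/39z²
  so R(z) = 1 + z + 7/39z².

Solve |R(x)|<1 on ℝ⁻.
x=-1.12: |R|=0.1051
R=1: x+7/39x²=0 ⇒ x=−39/7=-5.5714; min R=1−1/(4·7/39)=-0.3929>−1
Confirm numerically:
  x=-4.214: |R|=0.02670 <1
  x=-2.875: |R|=0.39143 <1
  x=-2.634: |R|=0.38873 <1
  x=-2.410: |R|=0.36752 <1
  x=-6.067: |R|=1.53965 >1
  x=-5.959: |R|=1.41453 >1
Stable set (-5.5714, 0).

z* = -5.5714.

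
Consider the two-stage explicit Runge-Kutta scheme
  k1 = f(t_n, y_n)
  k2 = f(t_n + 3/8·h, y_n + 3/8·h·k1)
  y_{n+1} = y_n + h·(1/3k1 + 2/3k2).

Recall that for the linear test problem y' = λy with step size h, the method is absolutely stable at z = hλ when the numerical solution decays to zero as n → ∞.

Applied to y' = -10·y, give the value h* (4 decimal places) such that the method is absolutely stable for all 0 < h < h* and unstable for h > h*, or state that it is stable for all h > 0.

(-4.0000,0); λ=-10 ⇒ h* = (4)/10 = 0.4000.

Set f=λy, z=hλ:
  k1=λy_n ⇒ h·k1=z·y_n;  k2=λ(1+3/8z)y_n ⇒ h·k2=z(1+3/8z)y_n
  y_{n+1}/y_n = 1 + 1/3z + 2/3z(1+3/8z) = 1 + z + 1/4z²
  ⇒ R(z) = 1 + z + 1/4z².

Find x<0 with |R(x)|<1.
x=-1.51: |R|=0.0600
R=1: x+1/4x²=0 ⇒ x=−4=-4.0000; min R=1−1/(4·1/4)=0.0000>−1
Confirm numerically:
  x=-3.739: |R|=0.75603 <1
  x=-3.680: |R|=0.70560 <1
  x=-3.632: |R|=0.66586 <1
  x=-1.647: |R|=0.03115 <1
  x=-4.244: |R|=1.25888 >1
  x=-4.114: |R|=1.11725 >1
  x=-4.075: |R|=1.07641 >1
So |R|<1 on (-4.0000, 0).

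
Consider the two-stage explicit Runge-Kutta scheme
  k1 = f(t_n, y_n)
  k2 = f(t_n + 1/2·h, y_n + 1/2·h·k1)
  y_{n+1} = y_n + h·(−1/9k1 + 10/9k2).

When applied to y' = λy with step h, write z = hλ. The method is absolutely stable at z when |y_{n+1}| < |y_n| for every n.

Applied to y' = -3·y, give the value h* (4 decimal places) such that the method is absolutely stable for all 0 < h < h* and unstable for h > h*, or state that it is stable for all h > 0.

(-1.8000,0); λ=-3 ⇒ h* = (9/5)/3 = 0.6000.

Test eqn y'=λy, z=hλ:
  k1=λy_n ⇒ h·k1=z·y_n;  k2=λ(1+1/2z)y_n ⇒ h·k2=z(1+1/2z)y_n
  y_{n+1}/y_n = 1 − 1/9z + 10/9z(1+1/2z) = 1 + z + 5/9z²
  ⇒ R(z) = 1 + z + 5/9z².

Solve |R(x)|<1 on ℝ⁻.
x=-0.66: |R|=0.5820
R=1: x+5/9x²=0 ⇒ x=−9/5=-1.8000; min R=1−1/(4·5/9)=0.5500>−1
Confirm numerically:
  x=-1.599: |R|=0.82144 <1
  x=-1.486: |R|=0.74078 <1
  x=-0.785: |R|=0.55735 <1
  x=-0.780: |R|=0.55800 <1
  x=-2.325: |R|=1.67813 >1
  x=-2.188: |R|=1.47164 >1
  x=-2.049: |R|=1.28345 >1
Interval (-1.8000, 0).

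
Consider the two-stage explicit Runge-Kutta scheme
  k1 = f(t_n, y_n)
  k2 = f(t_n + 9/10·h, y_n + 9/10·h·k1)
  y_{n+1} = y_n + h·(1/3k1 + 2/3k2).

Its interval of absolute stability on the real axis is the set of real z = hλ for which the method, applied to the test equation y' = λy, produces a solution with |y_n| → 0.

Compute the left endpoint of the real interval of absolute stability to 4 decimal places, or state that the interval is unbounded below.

left endpoint -1.6667.

On y'=λy, z=hλ:
  k1=λy_n ⇒ h·k1=z·y_n;  k2=λ(1+9/10z)y_n ⇒ h·k2=z(1+9/10z)y_n
  y_{n+1}/y_n = 1 + 1/3z + 2/3z(1+9/10z) = 1 + z + 3/5z²
  R(z) = 1 + z + 3/5z².

Find x<0 with |R(x)|<1.
x=-1.43: |R|=0.7969
R=1: x+3/5x²=0 ⇒ x=−5/3=-1.6667; min R=1−1/(4·3/5)=0.5833>−1
Confirm numerically:
  x=-1.635: |R|=0.96893 <1
  x=-1.417: |R|=0.78773 <1
  x=-1.334: |R|=0.73373 <1
  x=-1.003: |R|=0.60061 <1
  x=-1.964: |R|=1.35038 >1
  x=-1.806: |R|=1.15098 >1
So |R|<1 on (-1.6667, 0).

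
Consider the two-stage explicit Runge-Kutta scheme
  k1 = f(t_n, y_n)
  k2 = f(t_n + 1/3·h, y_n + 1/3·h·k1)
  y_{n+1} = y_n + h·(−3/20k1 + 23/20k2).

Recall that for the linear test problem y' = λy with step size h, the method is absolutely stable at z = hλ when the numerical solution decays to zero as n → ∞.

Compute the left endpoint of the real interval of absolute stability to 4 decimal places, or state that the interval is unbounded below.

With y'=λy (z=hλ):
  k1=λy_n ⇒ h·k1=z·y_n;  k2=λ(1+1/3z)y_n ⇒ h·k2=z(1+1/3z)y_n
  y_{n+1}/y_n = 1 − 3/20z + 23/20z(1+1/3z) = 1 + z + 23/60z²
  R(z) = 1 + z + 23/60z².

Solve |R(x)|<1 on ℝ⁻.
x=-0.48: |R|=0.6083
R=1: x+23/60x²=0 ⇒ x=−60/23=-2.6087; min R=1−1/(4·23/60)=0.3478>−1
Confirm numerically:
  x=-2.428: |R|=0.83182 <1
  x=-1.962: |R|=0.51362 <1
  x=-1.640: |R|=0.39101 <1
  x=-1.210: |R|=0.35124 <1
  x=-2.955: |R|=1.39228 >1
  x=-2.889: |R|=1.31042 >1
  x=-2.794: |R|=1.19847 >1
So |R|<1 on (-2.6087, 0).

z* = -2.6087.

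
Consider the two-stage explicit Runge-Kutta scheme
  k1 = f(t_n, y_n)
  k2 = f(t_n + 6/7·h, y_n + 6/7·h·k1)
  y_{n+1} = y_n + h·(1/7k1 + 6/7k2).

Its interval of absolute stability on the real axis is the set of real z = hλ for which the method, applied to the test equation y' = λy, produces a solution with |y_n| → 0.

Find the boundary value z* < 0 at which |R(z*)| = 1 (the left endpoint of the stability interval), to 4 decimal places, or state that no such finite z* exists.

On y'=λy, z=hλ:
  k1=λy_n ⇒ h·k1=z·y_n;  k2=λ(1+6/7z)y_n ⇒ h·k2=z(1+6/7z)y_n
  y_{n+1}/y_n = 1 + 1/7z + 6/7z(1+6/7z) = 1 + z + 36/49z²
  so R(z) = 1 + z + 36/49z².

Need |R(x)|<1, x<0.
x=-1.45: |R|=1.0947
R=1: x+36/49x²=0 ⇒ x=−49/36=-1.3611; min R=1−1/(4·36/49)=0.6597>−1
Confirm numerically:
  x=-1.004: |R|=0.73658 <1
  x=-0.886: |R|=0.69073 <1
  x=-0.697: |R|=0.65992 <1
  x=-1.820: |R|=1.61360 >1
  x=-1.762: |R|=1.51896 >1
  x=-1.705: |R|=1.43077 >1
Stable set (-1.3611, 0).

z* = -1.3611.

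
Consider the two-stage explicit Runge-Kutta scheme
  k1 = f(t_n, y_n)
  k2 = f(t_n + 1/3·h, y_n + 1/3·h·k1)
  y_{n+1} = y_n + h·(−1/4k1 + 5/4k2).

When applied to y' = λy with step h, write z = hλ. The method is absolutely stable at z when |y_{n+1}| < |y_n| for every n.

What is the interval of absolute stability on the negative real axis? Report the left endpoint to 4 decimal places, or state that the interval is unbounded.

z∈(-2.4000,0).

On y'=λy, z=hλ:
  k1=λy_n ⇒ h·k1=z·y_n;  k2=λ(1+1/3z)y_n ⇒ h·k2=z(1+1/3z)y_n
  y_{n+1}/y_n = 1 − 1/4z + 5/4z(1+1/3z) = 1 + z + 5/12z²
  so R(z) = 1 + z + 5/12z².

Solve |R(x)|<1 on ℝ⁻.
x=-1.27: |R|=0.4020
R=1: x+5/12x²=0 ⇒ x=−12/5=-2.4000; min R=1−1/(4·5/12)=0.4000>−1
Confirm numerically:
  x=-2.303: |R|=0.90692 <1
  x=-2.192: |R|=0.81003 <1
  x=-1.580: |R|=0.46017 <1
  x=-1.216: |R|=0.40011 <1
  x=-2.883: |R|=1.58020 >1
  x=-2.575: |R|=1.18776 >1
Stable set (-2.4000, 0).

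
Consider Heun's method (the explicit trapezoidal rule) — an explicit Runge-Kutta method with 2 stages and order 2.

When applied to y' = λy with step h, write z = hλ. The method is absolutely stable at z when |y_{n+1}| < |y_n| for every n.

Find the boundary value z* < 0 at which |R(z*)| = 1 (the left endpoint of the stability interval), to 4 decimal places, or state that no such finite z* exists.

Test eqn y'=λy, z=hλ:
  order 2, 2-stage ⇒ R(z)=1+z+z^2/2
  (e.g. R(-1.65)=0.71125, |R|=0.71125)

Boundary: |R(x)|=1, x<0.
x=-1.65: |R|=0.7112
|R(-1.67)|=0.7244 |R(-1.62)|=0.6922 |R(-1.05)|=0.5012
Bisect:
  x_lo=-2.3304 |R|=1.3849  x_hi=-0.3888 |R|=0.6868
  mid=-1.35957 |R|=0.56464 →hi
  mid=-1.84496 |R|=0.85698 →hi
  mid=-2.08765 |R|=1.09150 →lo
  mid=-1.96631 |R|=0.96687 →hi
  mid=-2.02698 |R|=1.02734 →lo
  mid=-1.99664 |R|=0.99665 →hi
  mid=-2.01181 |R|=1.01188 →lo
  mid=-2.00423 |R|=1.00424 →lo
  ...
  [-2.00008,-1.99996] ⇒ x*=-2.0000
Interval (-2.0000, 0).

z* = -2.0000.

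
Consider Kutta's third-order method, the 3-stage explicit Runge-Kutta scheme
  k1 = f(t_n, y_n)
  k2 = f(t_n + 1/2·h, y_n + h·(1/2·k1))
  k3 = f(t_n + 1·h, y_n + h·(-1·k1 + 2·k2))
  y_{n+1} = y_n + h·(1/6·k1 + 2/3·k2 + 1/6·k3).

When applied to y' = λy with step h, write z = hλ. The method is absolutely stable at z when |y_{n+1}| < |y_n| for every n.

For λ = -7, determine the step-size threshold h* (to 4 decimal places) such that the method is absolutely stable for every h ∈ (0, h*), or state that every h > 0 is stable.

Test eqn y'=λy, z=hλ:
  order 3, 3-stage ⇒ R(z)=1+z+z^2/2+z^3/6
  (e.g. R(-1.73)=-0.09650, |R|=0.09650)

Find x<0 with |R(x)|<1.
x=-1.73: |R|=0.0965
|R(-2.6)|=1.1493 |R(-2.25)|=0.6172 |R(-1.82)|=0.1686
Bisect:
  x_lo=-2.8920 |R|=1.7414  x_hi=-0.0889 |R|=0.9149
  mid=-1.49045 |R|=0.06844 →hi
  mid=-2.19121 |R|=0.54399 →hi
  mid=-2.54159 |R|=1.04806 →lo
  mid=-2.36640 |R|=0.77505 →hi
  mid=-2.45399 |R|=0.90598 →hi
  mid=-2.49779 |R|=0.97558 →hi
  mid=-2.51969 |R|=1.01145 →lo
  mid=-2.50874 |R|=0.99343 →hi
  mid=-2.51421 |R|=1.00242 →lo
  ...
  [-2.51285,-2.51267] ⇒ x*=-2.5127
So |R|<1 on (-2.5127, 0).

(-2.5127,0); λ=-7 ⇒ h* = 0.3590.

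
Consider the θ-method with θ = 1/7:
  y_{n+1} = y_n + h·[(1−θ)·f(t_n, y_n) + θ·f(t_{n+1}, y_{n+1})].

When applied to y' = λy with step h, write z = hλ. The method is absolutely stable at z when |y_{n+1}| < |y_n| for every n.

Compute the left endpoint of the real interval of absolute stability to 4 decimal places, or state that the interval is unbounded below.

z* = -2.8000.

Set f=λy, z=hλ:
  y_{n+1} = y_n + z·[6/7·y_n + 1/7·y_{n+1}] ⇒ (1 − 1/7z)y_{n+1} = (1 + 6/7z)y_n
  R(z) = (1 + 6/7z)/(1 − 1/7z).

Boundary: |R(x)|=1, x<0.
x=-1.26: |R|=0.0678
R=−1: 1+6/7x = −1+1/7x ⇒ -5/7x=2 ⇒ x=2/(-5/7)=-2.8000
Confirm numerically:
  x=-2.474: |R|=0.82795 <1
  x=-2.453: |R|=0.81646 <1
  x=-2.433: |R|=0.80547 <1
  x=-1.893: |R|=0.49005 <1
  x=-3.077: |R|=1.13744 >1
  x=-2.912: |R|=1.05650 >1
  x=-2.874: |R|=1.03747 >1
Interval (-2.8000, 0).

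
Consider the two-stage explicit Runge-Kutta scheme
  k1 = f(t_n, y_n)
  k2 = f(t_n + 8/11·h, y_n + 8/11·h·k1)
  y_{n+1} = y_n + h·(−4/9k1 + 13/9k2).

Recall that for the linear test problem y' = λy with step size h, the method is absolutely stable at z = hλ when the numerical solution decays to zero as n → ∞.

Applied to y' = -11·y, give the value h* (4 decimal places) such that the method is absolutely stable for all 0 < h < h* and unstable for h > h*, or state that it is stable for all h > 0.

(-0.9519,0); λ=-11 ⇒ h* = (99/104)/11 = 0.0865.

On y'=λy, z=hλ:
  k1=λy_n ⇒ h·k1=z·y_n;  k2=λ(1+8/11z)y_n ⇒ h·k2=z(1+8/11z)y_n
  y_{n+1}/y_n = 1 − 4/9z + 13/9z(1+8/11z) = 1 + z + 104/99z²
  Hence R(z) = 1 + z + 104/99z².

Need |R(x)|<1, x<0.
x=-1.4: |R|=1.6590
R=1: x+104/99x²=0 ⇒ x=−99/104=-0.9519; min R=1−1/(4·104/99)=0.7620>−1
Confirm numerically:
  x=-0.811: |R|=0.87994 <1
  x=-0.522: |R|=0.76425 <1
  x=-0.511: |R|=0.76331 <1
  x=-0.396: |R|=0.76874 <1
  x=-1.550: |R|=1.97384 >1
  x=-1.526: |R|=1.92029 >1
  x=-1.276: |R|=1.43441 >1
So |R|<1 on (-0.9519, 0).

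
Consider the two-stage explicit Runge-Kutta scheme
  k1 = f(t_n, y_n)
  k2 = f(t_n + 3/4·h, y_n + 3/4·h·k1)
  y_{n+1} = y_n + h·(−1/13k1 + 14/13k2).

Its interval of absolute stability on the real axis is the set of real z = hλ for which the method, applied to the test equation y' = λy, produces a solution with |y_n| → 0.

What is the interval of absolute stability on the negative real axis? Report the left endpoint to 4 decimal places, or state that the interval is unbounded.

(-1.2381, 0).

On y'=λy, z=hλ:
  k1=λy_n ⇒ h·k1=z·y_n;  k2=λ(1+3/4z)y_n ⇒ h·k2=z(1+3/4z)y_n
  y_{n+1}/y_n = 1 − 1/13z + 14/13z(1+3/4z) = 1 + z + 21/26z²
  R(z) = 1 + z + 21/26z².

Find x<0 with |R(x)|<1.
x=-1.59: |R|=1.4519
R=1: x+21/26x²=0 ⇒ x=−26/21=-1.2381; min R=1−1/(4·21/26)=0.6905>−1
Confirm numerically:
  x=-1.141: |R|=0.91052 <1
  x=-1.057: |R|=0.84539 <1
  x=-0.969: |R|=0.78939 <1
  x=-0.948: |R|=0.77788 <1
  x=-1.557: |R|=1.40105 >1
  x=-1.545: |R|=1.38298 >1
  x=-1.264: |R|=1.02645 >1
Stable set (-1.2381, 0).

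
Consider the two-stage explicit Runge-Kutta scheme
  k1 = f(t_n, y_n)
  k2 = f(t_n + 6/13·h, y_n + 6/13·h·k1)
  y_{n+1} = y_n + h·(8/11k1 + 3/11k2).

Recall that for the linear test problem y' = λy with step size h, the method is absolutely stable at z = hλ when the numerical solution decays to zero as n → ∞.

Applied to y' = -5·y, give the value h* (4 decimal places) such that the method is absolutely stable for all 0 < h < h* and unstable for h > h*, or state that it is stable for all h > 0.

On y'=λy, z=hλ:
  k1=λy_n ⇒ h·k1=z·y_n;  k2=λ(1+6/13z)y_n ⇒ h·k2=z(1+6/13z)y_n
  y_{n+1}/y_n = 1 + 8/11z + 3/11z(1+6/13z) = 1 + z + 18/143z²
  R(z) = 1 + z + 18/143z².

Need |R(x)|<1, x<0.
x=-1.15: |R|=0.0165
R=1: x+18/143x²=0 ⇒ x=−143/18=-7.9444; min R=1−1/(4·18/143)=-0.9861>−1
Confirm numerically:
  x=-7.854: |R|=0.91059 <1
  x=-6.778: |R|=0.00482 <1
  x=-4.546: |R|=0.94467 <1
  x=-8.494: |R|=1.58757 >1
  x=-8.136: |R|=1.19617 >1
  x=-8.082: |R|=1.13994 >1
Stable set (-7.9444, 0).

(-7.9444,0); λ=-5 ⇒ h* = (143/18)/5 = 1.5889.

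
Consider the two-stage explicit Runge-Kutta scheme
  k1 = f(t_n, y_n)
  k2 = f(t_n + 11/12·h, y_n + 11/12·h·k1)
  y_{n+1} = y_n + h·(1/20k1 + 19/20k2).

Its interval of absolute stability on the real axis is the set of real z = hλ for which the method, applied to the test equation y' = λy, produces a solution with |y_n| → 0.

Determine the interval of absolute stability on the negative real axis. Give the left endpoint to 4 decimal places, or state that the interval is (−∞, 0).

Test eqn y'=λy, z=hλ:
  k1=λy_n ⇒ h·k1=z·y_n;  k2=λ(1+11/12z)y_n ⇒ h·k2=z(1+11/12z)y_n
  y_{n+1}/y_n = 1 + 1/20z + 19/20z(1+11/12z) = 1 + z + 209/240z²
  Hence R(z) = 1 + z + 209/240z².

Find x<0 with |R(x)|<1.
x=-1.52: |R|=1.4920
R=1: x+209/240x²=0 ⇒ x=−240/209=-1.1483; min R=1−1/(4·209/240)=0.7129>−1
Confirm numerically:
  x=-0.803: |R|=0.75852 <1
  x=-0.725: |R|=0.73273 <1
  x=-0.704: |R|=0.72760 <1
  x=-0.499: |R|=0.71784 <1
  x=-1.406: |R|=1.31549 >1
  x=-1.381: |R|=1.27982 >1
  x=-1.294: |R|=1.16415 >1
So |R|<1 on (-1.1483, 0).

(-1.1483, 0).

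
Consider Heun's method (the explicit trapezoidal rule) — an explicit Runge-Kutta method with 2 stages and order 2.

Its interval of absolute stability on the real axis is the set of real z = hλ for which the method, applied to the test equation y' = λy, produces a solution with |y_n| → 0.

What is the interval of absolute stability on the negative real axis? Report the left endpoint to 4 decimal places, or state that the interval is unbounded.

(-2.0000, 0).

Set f=λy, z=hλ:
  order 2, 2-stage ⇒ R(z)=1+z+z^2/2
  (e.g. R(-1.21)=0.52205, |R|=0.52205)

Boundary: |R(x)|=1, x<0.
x=-1.21: |R|=0.5221
|R(-1.74)|=0.7738 |R(-1.66)|=0.7178 |R(-1.55)|=0.6513
Bisect:
  x_lo=-2.8134 |R|=2.1442  x_hi=-0.0501 |R|=0.9512
  mid=-1.43173 |R|=0.59320 →hi
  mid=-2.12256 |R|=1.13007 →lo
  mid=-1.77715 |R|=0.80198 →hi
  mid=-1.94986 |R|=0.95111 →hi
  mid=-2.03621 |R|=1.03686 →lo
  mid=-1.99303 |R|=0.99306 →hi
  mid=-2.01462 |R|=1.01473 →lo
  mid=-2.00383 |R|=1.00383 →lo
  ...
  [-2.00012,-1.99995] ⇒ x*=-2.0000
Stable set (-2.0000, 0).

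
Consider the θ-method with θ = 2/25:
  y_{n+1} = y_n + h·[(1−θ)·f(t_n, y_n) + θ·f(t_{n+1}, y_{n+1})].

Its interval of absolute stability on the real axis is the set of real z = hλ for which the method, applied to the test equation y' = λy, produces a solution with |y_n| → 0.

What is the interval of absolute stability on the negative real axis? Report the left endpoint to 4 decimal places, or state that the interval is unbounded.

z∈(-2.3810,0).

Test eqn y'=λy, z=hλ:
  y_{n+1} = y_n + z·[23/25·y_n + 2/25·y_{n+1}] ⇒ (1 − 2/25z)y_{n+1} = (1 + 23/25z)y_n
  R(z) = (1 + 23/25z)/(1 − 2/25z).

Find x<0 with |R(x)|<1.
x=-1: |R|=0.0741
R=−1: 1+23/25x = −1+2/25x ⇒ -21/25x=2 ⇒ x=2/(-21/25)=-2.3810
Confirm numerically:
  x=-1.553: |R|=0.38138 <1
  x=-1.367: |R|=0.23224 <1
  x=-1.345: |R|=0.21434 <1
  x=-2.796: |R|=1.28491 >1
  x=-2.650: |R|=1.18647 >1
So |R|<1 on (-2.3810, 0).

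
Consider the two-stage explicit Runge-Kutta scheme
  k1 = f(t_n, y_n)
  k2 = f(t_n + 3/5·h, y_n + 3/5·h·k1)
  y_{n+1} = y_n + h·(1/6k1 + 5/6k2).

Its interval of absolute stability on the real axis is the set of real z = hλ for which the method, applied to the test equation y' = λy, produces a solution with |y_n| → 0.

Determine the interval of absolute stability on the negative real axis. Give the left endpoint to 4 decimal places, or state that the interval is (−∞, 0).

Set f=λy, z=hλ:
  k1=λy_n ⇒ h·k1=z·y_n;  k2=λ(1+3/5z)y_n ⇒ h·k2=z(1+3/5z)y_n
  y_{n+1}/y_n = 1 + 1/6z + 5/6z(1+3/5z) = 1 + z + 1/2z²
  Hence R(z) = 1 + z + 1/2z².

Solve |R(x)|<1 on ℝ⁻.
x=-0.39: |R|=0.6861
R=1: x+1/2x²=0 ⇒ x=−2=-2.0000; min R=1−1/(4·1/2)=0.5000>−1
Confirm numerically:
  x=-1.743: |R|=0.77602 <1
  x=-1.362: |R|=0.56552 <1
  x=-0.976: |R|=0.50029 <1
  x=-2.573: |R|=1.73716 >1
  x=-2.385: |R|=1.45911 >1
Stable set (-2.0000, 0).

(-2.0000, 0).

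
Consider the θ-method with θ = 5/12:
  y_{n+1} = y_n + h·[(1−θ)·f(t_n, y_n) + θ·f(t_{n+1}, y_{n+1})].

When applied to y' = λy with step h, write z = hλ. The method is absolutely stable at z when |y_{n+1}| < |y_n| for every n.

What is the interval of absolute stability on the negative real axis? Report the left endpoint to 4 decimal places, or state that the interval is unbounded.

(-12.0000, 0).

Test eqn y'=λy, z=hλ:
  y_{n+1} = y_n + z·[7/12·y_n + 5/12·y_{n+1}] ⇒ (1 − 5/12z)y_{n+1} = (1 + 7/12z)y_n
  so R(z) = (1 + 7/12z)/(1 − 5/12z).

Find x<0 with |R(x)|<1.
x=-1.05: |R|=0.2696
R=−1: 1+7/12x = −1+5/12x ⇒ -1/6x=2 ⇒ x=2/(-1/6)=-12.0000
Confirm numerically:
  x=-11.668: |R|=0.99056 <1
  x=-9.205: |R|=0.90366 <1
  x=-8.467: |R|=0.86995 <1
  x=-12.273: |R|=1.00744 >1
  x=-12.188: |R|=1.00515 >1
Stable set (-12.0000, 0).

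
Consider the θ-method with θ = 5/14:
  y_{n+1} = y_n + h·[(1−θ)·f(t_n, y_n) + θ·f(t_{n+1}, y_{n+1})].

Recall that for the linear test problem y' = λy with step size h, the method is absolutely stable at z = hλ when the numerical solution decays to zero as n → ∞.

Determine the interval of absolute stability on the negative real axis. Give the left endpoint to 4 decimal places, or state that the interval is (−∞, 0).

Test eqn y'=λy, z=hλ:
  y_{n+1} = y_n + z·[9/14·y_n + 5/14·y_{n+1}] ⇒ (1 − 5/14z)y_{n+1} = (1 + 9/14z)y_n
  Hence R(z) = (1 + 9/14z)/(1 − 5/14z).

Solve |R(x)|<1 on ℝ⁻.
x=-1.25: |R|=0.1358
R=−1: 1+9/14x = −1+5/14x ⇒ -2/7x=2 ⇒ x=2/(-2/7)=-7.0000
Confirm numerically:
  x=-5.005: |R|=0.79552 <1
  x=-4.279: |R|=0.69250 <1
  x=-3.174: |R|=0.48765 <1
  x=-7.553: |R|=1.04273 >1
  x=-7.339: |R|=1.02675 >1
So |R|<1 on (-7.0000, 0).

z∈(-7.0000,0).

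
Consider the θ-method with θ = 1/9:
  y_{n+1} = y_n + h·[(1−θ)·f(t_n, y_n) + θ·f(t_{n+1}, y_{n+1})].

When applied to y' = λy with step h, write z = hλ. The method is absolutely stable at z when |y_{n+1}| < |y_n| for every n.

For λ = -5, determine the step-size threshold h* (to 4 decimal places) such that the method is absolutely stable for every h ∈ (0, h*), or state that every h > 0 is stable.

(-2.5714,0); λ=-5 ⇒ h* = (18/7)/5 = 0.5143.

On y'=λy, z=hλ:
  y_{n+1} = y_n + z·[8/9·y_n + 1/9·y_{n+1}] ⇒ (1 − 1/9z)y_{n+1} = (1 + 8/9z)y_n
  Hence R(z) = (1 + 8/9z)/(1 − 1/9z).

Find x<0 with |R(x)|<1.
x=-1.63: |R|=0.3801
R=−1: 1+8/9x = −1+1/9x ⇒ -7/9x=2 ⇒ x=2/(-7/9)=-2.5714
Confirm numerically:
  x=-1.916: |R|=0.57970 <1
  x=-1.502: |R|=0.28718 <1
  x=-1.083: |R|=0.03332 <1
  x=-2.790: |R|=1.12977 >1
  x=-2.755: |R|=1.10932 >1
Interval (-2.5714, 0).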